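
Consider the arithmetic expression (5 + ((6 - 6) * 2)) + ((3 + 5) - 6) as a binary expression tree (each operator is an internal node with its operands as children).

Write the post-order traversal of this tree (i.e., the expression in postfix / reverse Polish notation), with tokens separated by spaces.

Post-order on an expression tree gives postfix notation: for each operator, emit left operand, right operand, then the operator.

5 6 6 - 2 * + 3 5 + 6 - +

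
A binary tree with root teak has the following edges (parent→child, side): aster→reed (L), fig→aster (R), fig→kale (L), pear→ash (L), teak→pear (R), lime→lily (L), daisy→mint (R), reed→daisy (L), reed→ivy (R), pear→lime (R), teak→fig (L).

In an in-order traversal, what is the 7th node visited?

In-order visits the left subtree, then the node, then the right subtree.
At teak: go left to fig.
  At fig: go left to kale.
    kale is a leaf — visit kale.
  Visit fig.
  At fig: go right to aster.
    At aster: go left to reed.
      At reed: go left to daisy.
        At daisy: no left child.
        Visit daisy.
        At daisy: go right to mint.
          mint is a leaf — visit mint.
      Visit reed.
      At reed: go right to ivy.
        ivy is a leaf — visit ivy.
    Visit aster.
    At aster: no right child.
Visit teak.
At teak: go right to pear.
  At pear: go left to ash.
    ash is a leaf — visit ash.
  Visit pear.
  At pear: go right to lime.
    At lime: go left to lily.
      lily is a leaf — visit lily.
    Visit lime.
    At lime: no right child.
Full in-order sequence: kale, fig, daisy, mint, reed, ivy, aster, teak, ash, pear, lily, lime.

aster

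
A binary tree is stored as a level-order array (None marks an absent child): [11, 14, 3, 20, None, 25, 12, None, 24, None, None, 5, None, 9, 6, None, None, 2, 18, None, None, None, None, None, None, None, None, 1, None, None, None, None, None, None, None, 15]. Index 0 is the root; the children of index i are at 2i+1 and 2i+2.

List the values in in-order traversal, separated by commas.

In-order visits the left subtree, then the node, then the right subtree.
At 11: go left to 14.
  At 14: go left to 20.
    At 20: no left child.
    Visit 20.
    At 20: go right to 24.
      At 24: go left to 2.
        At 2: go left to 15.
          15 is a leaf — visit 15.
        Visit 2.
        At 2: no right child.
      Visit 24.
      At 24: go right to 18.
        18 is a leaf — visit 18.
  Visit 14.
  At 14: no right child.
Visit 11.
At 11: go right to 3.
  At 3: go left to 25.
    At 25: go left to 5.
      5 is a leaf — visit 5.
    Visit 25.
    At 25: no right child.
  Visit 3.
  At 3: go right to 12.
    At 12: go left to 9.
      At 9: go left to 1.
        1 is a leaf — visit 1.
      Visit 9.
      At 9: no right child.
    Visit 12.
    At 12: go right to 6.
      6 is a leaf — visit 6.

20, 15, 2, 24, 18, 14, 11, 5, 25, 3, 1, 9, 12, 6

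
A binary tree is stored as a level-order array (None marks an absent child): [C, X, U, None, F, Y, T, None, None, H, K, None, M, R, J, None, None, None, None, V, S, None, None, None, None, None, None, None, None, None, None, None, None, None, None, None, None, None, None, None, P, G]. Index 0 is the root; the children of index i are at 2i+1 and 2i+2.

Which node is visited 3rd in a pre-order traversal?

F

Pre-order visits the node, then its left subtree, then its right subtree.
Visit C.
At C: go left to X.
  Visit X.
  At X: no left child.
  At X: go right to F.
    Visit F.
    At F: go left to H.
      Visit H.
      At H: go left to V.
        Visit V.
        At V: no left child.
        At V: go right to P.
          P is a leaf — visit P.
      At H: go right to S.
        Visit S.
        At S: go left to G.
          G is a leaf — visit G.
        At S: no right child.
    At F: go right to K.
      K is a leaf — visit K.
At C: go right to U.
  Visit U.
  At U: go left to Y.
    Visit Y.
    At Y: no left child.
    At Y: go right to M.
      M is a leaf — visit M.
  At U: go right to T.
    Visit T.
    At T: go left to R.
      R is a leaf — visit R.
    At T: go right to J.
      J is a leaf — visit J.
Full pre-order sequence: C, X, F, H, V, P, S, G, K, U, Y, M, T, R, J.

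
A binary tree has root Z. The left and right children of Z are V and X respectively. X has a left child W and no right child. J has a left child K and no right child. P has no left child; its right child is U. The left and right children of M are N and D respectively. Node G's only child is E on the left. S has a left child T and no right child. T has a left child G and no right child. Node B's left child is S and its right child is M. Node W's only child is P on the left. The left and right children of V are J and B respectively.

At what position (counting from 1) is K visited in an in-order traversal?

1

In-order visits the left subtree, then the node, then the right subtree.
At Z: go left to V.
  At V: go left to J.
    At J: go left to K.
      K is a leaf — visit K.
    Visit J.
    At J: no right child.
  Visit V.
  At V: go right to B.
    At B: go left to S.
      At S: go left to T.
        At T: go left to G.
          At G: go left to E.
            E is a leaf — visit E.
          Visit G.
          At G: no right child.
        Visit T.
        At T: no right child.
      Visit S.
      At S: no right child.
    Visit B.
    At B: go right to M.
      At M: go left to N.
        N is a leaf — visit N.
      Visit M.
      At M: go right to D.
        D is a leaf — visit D.
Visit Z.
At Z: go right to X.
  At X: go left to W.
    At W: go left to P.
      At P: no left child.
      Visit P.
      At P: go right to U.
        U is a leaf — visit U.
    Visit W.
    At W: no right child.
  Visit X.
  At X: no right child.
Full in-order sequence: K, J, V, E, G, T, S, B, N, M, D, Z, P, U, W, X.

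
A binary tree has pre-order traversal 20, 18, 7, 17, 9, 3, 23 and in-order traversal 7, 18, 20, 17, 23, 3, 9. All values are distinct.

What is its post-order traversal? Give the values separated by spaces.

7 18 23 3 9 17 20

The first element of pre-order is the root; it splits in-order into left and right subtrees.
Root 20: left subtree has 2 nodes {7, 18}, right has 4 {17, 23, 3, 9}.
  Root 18: left subtree has 1 node {7}, right has 0 { }.
  Root 17: left subtree has 0 nodes { }, right has 3 {23, 3, 9}.
    Root 9: left subtree has 2 nodes {23, 3}, right has 0 { }.
      Root 3: left subtree has 1 node {23}, right has 0 { }.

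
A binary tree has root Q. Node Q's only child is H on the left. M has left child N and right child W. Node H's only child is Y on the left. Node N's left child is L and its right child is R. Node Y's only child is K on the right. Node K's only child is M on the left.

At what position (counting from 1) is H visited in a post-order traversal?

Post-order visits the left subtree, then the right subtree, then the node.
At Q: go left to H.
  At H: go left to Y.
    At Y: no left child.
    At Y: go right to K.
      At K: go left to M.
        At M: go left to N.
          At N: go left to L.
            L is a leaf — visit L.
          At N: go right to R.
            R is a leaf — visit R.
          Visit N.
        At M: go right to W.
          W is a leaf — visit W.
        Visit M.
      At K: no right child.
      Visit K.
    Visit Y.
  At H: no right child.
  Visit H.
At Q: no right child.
Visit Q.
Full post-order sequence: L, R, N, W, M, K, Y, H, Q.

8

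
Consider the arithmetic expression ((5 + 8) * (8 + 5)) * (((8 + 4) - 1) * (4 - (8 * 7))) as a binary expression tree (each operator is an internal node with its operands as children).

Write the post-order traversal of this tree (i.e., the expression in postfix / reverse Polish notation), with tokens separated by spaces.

5 8 + 8 5 + * 8 4 + 1 - 4 8 7 * - * *

Post-order on an expression tree gives postfix notation: for each operator, emit left operand, right operand, then the operator.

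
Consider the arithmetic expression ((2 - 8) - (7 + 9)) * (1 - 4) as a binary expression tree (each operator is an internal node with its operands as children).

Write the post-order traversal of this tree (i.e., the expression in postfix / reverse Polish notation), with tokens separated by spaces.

2 8 - 7 9 + - 1 4 - *

Post-order on an expression tree gives postfix notation: for each operator, emit left operand, right operand, then the operator.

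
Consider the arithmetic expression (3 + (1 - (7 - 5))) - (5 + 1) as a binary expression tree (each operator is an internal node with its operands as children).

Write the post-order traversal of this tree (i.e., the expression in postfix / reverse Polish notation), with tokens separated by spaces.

Post-order on an expression tree gives postfix notation: for each operator, emit left operand, right operand, then the operator.

3 1 7 5 - - + 5 1 + -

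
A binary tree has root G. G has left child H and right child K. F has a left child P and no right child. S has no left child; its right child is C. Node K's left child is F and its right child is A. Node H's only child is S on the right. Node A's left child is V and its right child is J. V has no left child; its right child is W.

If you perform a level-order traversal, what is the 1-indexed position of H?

Level-order visits nodes level by level from the root, left to right within each level.
Level 0: G
Level 1: H, K
Level 2: S, F, A
Level 3: C, P, V, J
Level 4: W
Full level-order sequence: G, H, K, S, F, A, C, P, V, J, W.

2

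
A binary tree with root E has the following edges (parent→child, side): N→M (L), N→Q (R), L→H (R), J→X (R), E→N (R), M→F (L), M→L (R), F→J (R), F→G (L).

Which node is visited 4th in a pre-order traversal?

Pre-order visits the node, then its left subtree, then its right subtree.
Visit E.
At E: no left child.
At E: go right to N.
  Visit N.
  At N: go left to M.
    Visit M.
    At M: go left to F.
      Visit F.
      At F: go left to G.
        G is a leaf — visit G.
      At F: go right to J.
        Visit J.
        At J: no left child.
        At J: go right to X.
          X is a leaf — visit X.
    At M: go right to L.
      Visit L.
      At L: no left child.
      At L: go right to H.
        H is a leaf — visit H.
  At N: go right to Q.
    Q is a leaf — visit Q.
Full pre-order sequence: E, N, M, F, G, J, X, L, H, Q.

F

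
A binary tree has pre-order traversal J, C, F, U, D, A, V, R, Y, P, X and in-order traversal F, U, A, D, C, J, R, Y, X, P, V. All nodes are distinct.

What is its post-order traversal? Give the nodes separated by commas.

A, D, U, F, C, X, P, Y, R, V, J

The first element of pre-order is the root; it splits in-order into left and right subtrees.
Root J: left subtree has 5 nodes {F, U, A, D, C}, right has 5 {R, Y, X, P, V}.
  Root C: left subtree has 4 nodes {F, U, A, D}, right has 0 { }.
    Root F: left subtree has 0 nodes { }, right has 3 {U, A, D}.
      Root U: left subtree has 0 nodes { }, right has 2 {A, D}.
        Root D: left subtree has 1 node {A}, right has 0 { }.
  Root V: left subtree has 4 nodes {R, Y, X, P}, right has 0 { }.
    Root R: left subtree has 0 nodes { }, right has 3 {Y, X, P}.
      Root Y: left subtree has 0 nodes { }, right has 2 {X, P}.
        Root P: left subtree has 1 node {X}, right has 0 { }.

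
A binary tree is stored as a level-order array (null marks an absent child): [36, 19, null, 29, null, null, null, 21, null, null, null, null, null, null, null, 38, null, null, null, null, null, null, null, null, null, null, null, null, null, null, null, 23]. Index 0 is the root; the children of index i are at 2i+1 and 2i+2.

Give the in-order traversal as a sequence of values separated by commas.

23, 38, 21, 29, 19, 36

In-order visits the left subtree, then the node, then the right subtree.
At 36: go left to 19.
  At 19: go left to 29.
    At 29: go left to 21.
      At 21: go left to 38.
        At 38: go left to 23.
          23 is a leaf — visit 23.
        Visit 38.
        At 38: no right child.
      Visit 21.
      At 21: no right child.
    Visit 29.
    At 29: no right child.
  Visit 19.
  At 19: no right child.
Visit 36.
At 36: no right child.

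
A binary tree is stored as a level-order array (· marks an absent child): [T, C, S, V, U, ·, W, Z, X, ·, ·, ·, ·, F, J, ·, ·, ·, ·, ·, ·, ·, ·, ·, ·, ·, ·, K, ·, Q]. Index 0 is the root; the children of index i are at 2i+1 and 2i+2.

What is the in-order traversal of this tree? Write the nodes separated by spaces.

In-order visits the left subtree, then the node, then the right subtree.
At T: go left to C.
  At C: go left to V.
    At V: go left to Z.
      Z is a leaf — visit Z.
    Visit V.
    At V: go right to X.
      X is a leaf — visit X.
  Visit C.
  At C: go right to U.
    U is a leaf — visit U.
Visit T.
At T: go right to S.
  At S: no left child.
  Visit S.
  At S: go right to W.
    At W: go left to F.
      At F: go left to K.
        K is a leaf — visit K.
      Visit F.
      At F: no right child.
    Visit W.
    At W: go right to J.
      At J: go left to Q.
        Q is a leaf — visit Q.
      Visit J.
      At J: no right child.

Z V X C U T S K F W Q J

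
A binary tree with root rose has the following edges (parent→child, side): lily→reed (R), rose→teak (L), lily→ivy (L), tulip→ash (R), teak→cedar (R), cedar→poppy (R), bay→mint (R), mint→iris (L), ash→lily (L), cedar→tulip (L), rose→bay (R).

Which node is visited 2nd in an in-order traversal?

tulip

In-order visits the left subtree, then the node, then the right subtree.
At rose: go left to teak.
  At teak: no left child.
  Visit teak.
  At teak: go right to cedar.
    At cedar: go left to tulip.
      At tulip: no left child.
      Visit tulip.
      At tulip: go right to ash.
        At ash: go left to lily.
          At lily: go left to ivy.
            ivy is a leaf — visit ivy.
          Visit lily.
          At lily: go right to reed.
            reed is a leaf — visit reed.
        Visit ash.
        At ash: no right child.
    Visit cedar.
    At cedar: go right to poppy.
      poppy is a leaf — visit poppy.
Visit rose.
At rose: go right to bay.
  At bay: no left child.
  Visit bay.
  At bay: go right to mint.
    At mint: go left to iris.
      iris is a leaf — visit iris.
    Visit mint.
    At mint: no right child.
Full in-order sequence: teak, tulip, ivy, lily, reed, ash, cedar, poppy, rose, bay, iris, mint.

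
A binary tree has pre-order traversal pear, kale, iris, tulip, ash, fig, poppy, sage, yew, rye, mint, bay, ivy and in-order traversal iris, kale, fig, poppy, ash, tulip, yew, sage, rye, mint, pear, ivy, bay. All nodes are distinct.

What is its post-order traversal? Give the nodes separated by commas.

The first element of pre-order is the root; it splits in-order into left and right subtrees.
Root pear: left subtree has 10 nodes {iris, kale, fig, poppy, ash, tulip, yew, sage, rye, mint}, right has 2 {ivy, bay}.
  Root kale: left subtree has 1 node {iris}, right has 8 {fig, poppy, ash, tulip, yew, sage, rye, mint}.
    Root tulip: left subtree has 3 nodes {fig, poppy, ash}, right has 4 {yew, sage, rye, mint}.
      Root ash: left subtree has 2 nodes {fig, poppy}, right has 0 { }.
        Root fig: left subtree has 0 nodes { }, right has 1 {poppy}.
      Root sage: left subtree has 1 node {yew}, right has 2 {rye, mint}.
        Root rye: left subtree has 0 nodes { }, right has 1 {mint}.
  Root bay: left subtree has 1 node {ivy}, right has 0 { }.

iris, poppy, fig, ash, yew, mint, rye, sage, tulip, kale, ivy, bay, pear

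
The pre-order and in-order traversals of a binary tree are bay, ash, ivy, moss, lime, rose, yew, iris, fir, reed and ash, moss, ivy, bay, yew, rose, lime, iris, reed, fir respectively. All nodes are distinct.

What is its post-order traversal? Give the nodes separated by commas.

moss, ivy, ash, yew, rose, reed, fir, iris, lime, bay

The first element of pre-order is the root; it splits in-order into left and right subtrees.
Root bay: left subtree has 3 nodes {ash, moss, ivy}, right has 6 {yew, rose, lime, iris, reed, fir}.
  Root ash: left subtree has 0 nodes { }, right has 2 {moss, ivy}.
    Root ivy: left subtree has 1 node {moss}, right has 0 { }.
  Root lime: left subtree has 2 nodes {yew, rose}, right has 3 {iris, reed, fir}.
    Root rose: left subtree has 1 node {yew}, right has 0 { }.
    Root iris: left subtree has 0 nodes { }, right has 2 {reed, fir}.
      Root fir: left subtree has 1 node {reed}, right has 0 { }.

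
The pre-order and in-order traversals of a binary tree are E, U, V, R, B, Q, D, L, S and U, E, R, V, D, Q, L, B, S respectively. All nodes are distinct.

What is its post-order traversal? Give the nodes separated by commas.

The first element of pre-order is the root; it splits in-order into left and right subtrees.
Root E: left subtree has 1 node {U}, right has 7 {R, V, D, Q, L, B, S}.
  Root V: left subtree has 1 node {R}, right has 5 {D, Q, L, B, S}.
    Root B: left subtree has 3 nodes {D, Q, L}, right has 1 {S}.
      Root Q: left subtree has 1 node {D}, right has 1 {L}.

U, R, D, L, Q, S, B, V, E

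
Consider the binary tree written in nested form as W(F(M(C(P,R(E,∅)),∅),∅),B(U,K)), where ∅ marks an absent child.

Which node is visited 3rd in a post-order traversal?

Post-order visits the left subtree, then the right subtree, then the node.
At W: go left to F.
  At F: go left to M.
    At M: go left to C.
      At C: go left to P.
        P is a leaf — visit P.
      At C: go right to R.
        At R: go left to E.
          E is a leaf — visit E.
        At R: no right child.
        Visit R.
      Visit C.
    At M: no right child.
    Visit M.
  At F: no right child.
  Visit F.
At W: go right to B.
  At B: go left to U.
    U is a leaf — visit U.
  At B: go right to K.
    K is a leaf — visit K.
  Visit B.
Visit W.
Full post-order sequence: P, E, R, C, M, F, U, K, B, W.

R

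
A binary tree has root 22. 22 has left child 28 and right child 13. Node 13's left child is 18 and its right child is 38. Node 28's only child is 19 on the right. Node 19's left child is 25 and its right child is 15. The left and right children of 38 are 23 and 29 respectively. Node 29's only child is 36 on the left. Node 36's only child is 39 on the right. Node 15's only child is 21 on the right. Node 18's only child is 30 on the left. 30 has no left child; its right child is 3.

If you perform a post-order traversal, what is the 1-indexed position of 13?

Post-order visits the left subtree, then the right subtree, then the node.
At 22: go left to 28.
  At 28: no left child.
  At 28: go right to 19.
    At 19: go left to 25.
      25 is a leaf — visit 25.
    At 19: go right to 15.
      At 15: no left child.
      At 15: go right to 21.
        21 is a leaf — visit 21.
      Visit 15.
    Visit 19.
  Visit 28.
At 22: go right to 13.
  At 13: go left to 18.
    At 18: go left to 30.
      At 30: no left child.
      At 30: go right to 3.
        3 is a leaf — visit 3.
      Visit 30.
    At 18: no right child.
    Visit 18.
  At 13: go right to 38.
    At 38: go left to 23.
      23 is a leaf — visit 23.
    At 38: go right to 29.
      At 29: go left to 36.
        At 36: no left child.
        At 36: go right to 39.
          39 is a leaf — visit 39.
        Visit 36.
      At 29: no right child.
      Visit 29.
    Visit 38.
  Visit 13.
Visit 22.
Full post-order sequence: 25, 21, 15, 19, 28, 3, 30, 18, 23, 39, 36, 29, 38, 13, 22.

14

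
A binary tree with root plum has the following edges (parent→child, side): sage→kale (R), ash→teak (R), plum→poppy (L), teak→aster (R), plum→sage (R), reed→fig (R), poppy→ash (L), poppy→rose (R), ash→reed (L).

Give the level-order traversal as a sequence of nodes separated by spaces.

plum poppy sage ash rose kale reed teak fig aster

Level-order visits nodes level by level from the root, left to right within each level.
Level 0: plum
Level 1: poppy, sage
Level 2: ash, rose, kale
Level 3: reed, teak
Level 4: fig, aster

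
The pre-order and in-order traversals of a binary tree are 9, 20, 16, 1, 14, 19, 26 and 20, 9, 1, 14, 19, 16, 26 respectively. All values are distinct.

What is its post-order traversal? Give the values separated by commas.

The first element of pre-order is the root; it splits in-order into left and right subtrees.
Root 9: left subtree has 1 node {20}, right has 5 {1, 14, 19, 16, 26}.
  Root 16: left subtree has 3 nodes {1, 14, 19}, right has 1 {26}.
    Root 1: left subtree has 0 nodes { }, right has 2 {14, 19}.
      Root 14: left subtree has 0 nodes { }, right has 1 {19}.

20, 19, 14, 1, 26, 16, 9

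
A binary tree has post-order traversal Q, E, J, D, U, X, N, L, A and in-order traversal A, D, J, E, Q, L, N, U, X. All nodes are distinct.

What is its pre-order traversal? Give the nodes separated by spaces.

A L D J E Q N X U

The last element of post-order is the root; it splits in-order into left and right subtrees.
Root A: left subtree has 0 nodes { }, right has 8 {D, J, E, Q, L, N, U, X}.
  Root L: left subtree has 4 nodes {D, J, E, Q}, right has 3 {N, U, X}.
    Root D: left subtree has 0 nodes { }, right has 3 {J, E, Q}.
      Root J: left subtree has 0 nodes { }, right has 2 {E, Q}.
        Root E: left subtree has 0 nodes { }, right has 1 {Q}.
    Root N: left subtree has 0 nodes { }, right has 2 {U, X}.
      Root X: left subtree has 1 node {U}, right has 0 { }.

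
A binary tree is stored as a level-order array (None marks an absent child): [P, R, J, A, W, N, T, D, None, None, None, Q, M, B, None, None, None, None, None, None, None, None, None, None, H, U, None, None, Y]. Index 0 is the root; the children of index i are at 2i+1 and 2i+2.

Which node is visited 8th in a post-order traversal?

M

Post-order visits the left subtree, then the right subtree, then the node.
At P: go left to R.
  At R: go left to A.
    At A: go left to D.
      D is a leaf — visit D.
    At A: no right child.
    Visit A.
  At R: go right to W.
    W is a leaf — visit W.
  Visit R.
At P: go right to J.
  At J: go left to N.
    At N: go left to Q.
      At Q: no left child.
      At Q: go right to H.
        H is a leaf — visit H.
      Visit Q.
    At N: go right to M.
      At M: go left to U.
        U is a leaf — visit U.
      At M: no right child.
      Visit M.
    Visit N.
  At J: go right to T.
    At T: go left to B.
      At B: no left child.
      At B: go right to Y.
        Y is a leaf — visit Y.
      Visit B.
    At T: no right child.
    Visit T.
  Visit J.
Visit P.
Full post-order sequence: D, A, W, R, H, Q, U, M, N, Y, B, T, J, P.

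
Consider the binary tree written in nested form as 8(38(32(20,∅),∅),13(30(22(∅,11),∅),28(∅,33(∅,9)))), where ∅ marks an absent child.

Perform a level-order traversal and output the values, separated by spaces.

Level-order visits nodes level by level from the root, left to right within each level.
Level 0: 8
Level 1: 38, 13
Level 2: 32, 30, 28
Level 3: 20, 22, 33
Level 4: 11, 9

8 38 13 32 30 28 20 22 33 11 9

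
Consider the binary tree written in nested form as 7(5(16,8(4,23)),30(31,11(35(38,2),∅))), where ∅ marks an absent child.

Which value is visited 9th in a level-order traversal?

Level-order visits nodes level by level from the root, left to right within each level.
Level 0: 7
Level 1: 5, 30
Level 2: 16, 8, 31, 11
Level 3: 4, 23, 35
Level 4: 38, 2
Full level-order sequence: 7, 5, 30, 16, 8, 31, 11, 4, 23, 35, 38, 2.

23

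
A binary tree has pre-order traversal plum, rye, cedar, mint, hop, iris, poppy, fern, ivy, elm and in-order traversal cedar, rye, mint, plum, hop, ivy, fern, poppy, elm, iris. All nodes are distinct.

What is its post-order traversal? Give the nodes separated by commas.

The first element of pre-order is the root; it splits in-order into left and right subtrees.
Root plum: left subtree has 3 nodes {cedar, rye, mint}, right has 6 {hop, ivy, fern, poppy, elm, iris}.
  Root rye: left subtree has 1 node {cedar}, right has 1 {mint}.
  Root hop: left subtree has 0 nodes { }, right has 5 {ivy, fern, poppy, elm, iris}.
    Root iris: left subtree has 4 nodes {ivy, fern, poppy, elm}, right has 0 { }.
      Root poppy: left subtree has 2 nodes {ivy, fern}, right has 1 {elm}.
        Root fern: left subtree has 1 node {ivy}, right has 0 { }.

cedar, mint, rye, ivy, fern, elm, poppy, iris, hop, plum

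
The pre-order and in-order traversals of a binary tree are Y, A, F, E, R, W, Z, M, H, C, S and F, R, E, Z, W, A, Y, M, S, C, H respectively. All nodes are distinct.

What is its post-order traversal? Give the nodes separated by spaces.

The first element of pre-order is the root; it splits in-order into left and right subtrees.
Root Y: left subtree has 6 nodes {F, R, E, Z, W, A}, right has 4 {M, S, C, H}.
  Root A: left subtree has 5 nodes {F, R, E, Z, W}, right has 0 { }.
    Root F: left subtree has 0 nodes { }, right has 4 {R, E, Z, W}.
      Root E: left subtree has 1 node {R}, right has 2 {Z, W}.
        Root W: left subtree has 1 node {Z}, right has 0 { }.
  Root M: left subtree has 0 nodes { }, right has 3 {S, C, H}.
    Root H: left subtree has 2 nodes {S, C}, right has 0 { }.
      Root C: left subtree has 1 node {S}, right has 0 { }.

R Z W E F A S C H M Y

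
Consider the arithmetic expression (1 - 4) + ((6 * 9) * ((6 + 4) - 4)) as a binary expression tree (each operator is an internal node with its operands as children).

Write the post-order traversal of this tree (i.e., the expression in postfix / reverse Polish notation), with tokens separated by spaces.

1 4 - 6 9 * 6 4 + 4 - * +

Post-order on an expression tree gives postfix notation: for each operator, emit left operand, right operand, then the operator.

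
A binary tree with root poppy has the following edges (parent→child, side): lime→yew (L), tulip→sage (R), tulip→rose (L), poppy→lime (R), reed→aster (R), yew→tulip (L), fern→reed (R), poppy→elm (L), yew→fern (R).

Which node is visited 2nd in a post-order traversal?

rose

Post-order visits the left subtree, then the right subtree, then the node.
At poppy: go left to elm.
  elm is a leaf — visit elm.
At poppy: go right to lime.
  At lime: go left to yew.
    At yew: go left to tulip.
      At tulip: go left to rose.
        rose is a leaf — visit rose.
      At tulip: go right to sage.
        sage is a leaf — visit sage.
      Visit tulip.
    At yew: go right to fern.
      At fern: no left child.
      At fern: go right to reed.
        At reed: no left child.
        At reed: go right to aster.
          aster is a leaf — visit aster.
        Visit reed.
      Visit fern.
    Visit yew.
  At lime: no right child.
  Visit lime.
Visit poppy.
Full post-order sequence: elm, rose, sage, tulip, aster, reed, fern, yew, lime, poppy.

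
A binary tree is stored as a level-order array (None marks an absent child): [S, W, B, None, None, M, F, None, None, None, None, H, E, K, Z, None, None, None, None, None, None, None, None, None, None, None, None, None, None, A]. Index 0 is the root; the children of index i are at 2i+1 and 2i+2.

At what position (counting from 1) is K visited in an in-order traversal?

In-order visits the left subtree, then the node, then the right subtree.
At S: go left to W.
  W is a leaf — visit W.
Visit S.
At S: go right to B.
  At B: go left to M.
    At M: go left to H.
      H is a leaf — visit H.
    Visit M.
    At M: go right to E.
      E is a leaf — visit E.
  Visit B.
  At B: go right to F.
    At F: go left to K.
      K is a leaf — visit K.
    Visit F.
    At F: go right to Z.
      At Z: go left to A.
        A is a leaf — visit A.
      Visit Z.
      At Z: no right child.
Full in-order sequence: W, S, H, M, E, B, K, F, A, Z.

7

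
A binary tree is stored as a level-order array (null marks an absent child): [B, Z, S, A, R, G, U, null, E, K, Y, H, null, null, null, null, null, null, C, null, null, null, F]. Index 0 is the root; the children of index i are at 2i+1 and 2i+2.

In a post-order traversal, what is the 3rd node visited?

A

Post-order visits the left subtree, then the right subtree, then the node.
At B: go left to Z.
  At Z: go left to A.
    At A: no left child.
    At A: go right to E.
      At E: no left child.
      At E: go right to C.
        C is a leaf — visit C.
      Visit E.
    Visit A.
  At Z: go right to R.
    At R: go left to K.
      K is a leaf — visit K.
    At R: go right to Y.
      At Y: no left child.
      At Y: go right to F.
        F is a leaf — visit F.
      Visit Y.
    Visit R.
  Visit Z.
At B: go right to S.
  At S: go left to G.
    At G: go left to H.
      H is a leaf — visit H.
    At G: no right child.
    Visit G.
  At S: go right to U.
    U is a leaf — visit U.
  Visit S.
Visit B.
Full post-order sequence: C, E, A, K, F, Y, R, Z, H, G, U, S, B.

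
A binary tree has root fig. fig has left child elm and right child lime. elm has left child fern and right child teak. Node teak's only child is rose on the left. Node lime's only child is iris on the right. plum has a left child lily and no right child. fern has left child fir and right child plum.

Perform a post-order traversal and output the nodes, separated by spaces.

fir lily plum fern rose teak elm iris lime fig

Post-order visits the left subtree, then the right subtree, then the node.
At fig: go left to elm.
  At elm: go left to fern.
    At fern: go left to fir.
      fir is a leaf — visit fir.
    At fern: go right to plum.
      At plum: go left to lily.
        lily is a leaf — visit lily.
      At plum: no right child.
      Visit plum.
    Visit fern.
  At elm: go right to teak.
    At teak: go left to rose.
      rose is a leaf — visit rose.
    At teak: no right child.
    Visit teak.
  Visit elm.
At fig: go right to lime.
  At lime: no left child.
  At lime: go right to iris.
    iris is a leaf — visit iris.
  Visit lime.
Visit fig.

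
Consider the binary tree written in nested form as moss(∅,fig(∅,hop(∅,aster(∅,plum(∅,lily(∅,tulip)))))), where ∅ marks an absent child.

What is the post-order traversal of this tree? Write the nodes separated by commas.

tulip, lily, plum, aster, hop, fig, moss

Post-order visits the left subtree, then the right subtree, then the node.
At moss: no left child.
At moss: go right to fig.
  At fig: no left child.
  At fig: go right to hop.
    At hop: no left child.
    At hop: go right to aster.
      At aster: no left child.
      At aster: go right to plum.
        At plum: no left child.
        At plum: go right to lily.
          At lily: no left child.
          At lily: go right to tulip.
            tulip is a leaf — visit tulip.
          Visit lily.
        Visit plum.
      Visit aster.
    Visit hop.
  Visit fig.
Visit moss.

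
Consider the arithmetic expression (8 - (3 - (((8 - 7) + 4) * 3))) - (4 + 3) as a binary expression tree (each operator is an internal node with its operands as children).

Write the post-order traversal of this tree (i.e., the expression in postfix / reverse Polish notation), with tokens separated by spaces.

8 3 8 7 - 4 + 3 * - - 4 3 + -

Post-order on an expression tree gives postfix notation: for each operator, emit left operand, right operand, then the operator.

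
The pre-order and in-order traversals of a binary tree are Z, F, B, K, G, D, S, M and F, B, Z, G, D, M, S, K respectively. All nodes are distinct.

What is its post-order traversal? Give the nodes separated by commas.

The first element of pre-order is the root; it splits in-order into left and right subtrees.
Root Z: left subtree has 2 nodes {F, B}, right has 5 {G, D, M, S, K}.
  Root F: left subtree has 0 nodes { }, right has 1 {B}.
  Root K: left subtree has 4 nodes {G, D, M, S}, right has 0 { }.
    Root G: left subtree has 0 nodes { }, right has 3 {D, M, S}.
      Root D: left subtree has 0 nodes { }, right has 2 {M, S}.
        Root S: left subtree has 1 node {M}, right has 0 { }.

B, F, M, S, D, G, K, Z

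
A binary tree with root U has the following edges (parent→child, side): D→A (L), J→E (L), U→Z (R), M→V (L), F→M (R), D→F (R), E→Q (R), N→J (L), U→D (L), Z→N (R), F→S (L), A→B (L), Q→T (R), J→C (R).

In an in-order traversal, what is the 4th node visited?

In-order visits the left subtree, then the node, then the right subtree.
At U: go left to D.
  At D: go left to A.
    At A: go left to B.
      B is a leaf — visit B.
    Visit A.
    At A: no right child.
  Visit D.
  At D: go right to F.
    At F: go left to S.
      S is a leaf — visit S.
    Visit F.
    At F: go right to M.
      At M: go left to V.
        V is a leaf — visit V.
      Visit M.
      At M: no right child.
Visit U.
At U: go right to Z.
  At Z: no left child.
  Visit Z.
  At Z: go right to N.
    At N: go left to J.
      At J: go left to E.
        At E: no left child.
        Visit E.
        At E: go right to Q.
          At Q: no left child.
          Visit Q.
          At Q: go right to T.
            T is a leaf — visit T.
      Visit J.
      At J: go right to C.
        C is a leaf — visit C.
    Visit N.
    At N: no right child.
Full in-order sequence: B, A, D, S, F, V, M, U, Z, E, Q, T, J, C, N.

S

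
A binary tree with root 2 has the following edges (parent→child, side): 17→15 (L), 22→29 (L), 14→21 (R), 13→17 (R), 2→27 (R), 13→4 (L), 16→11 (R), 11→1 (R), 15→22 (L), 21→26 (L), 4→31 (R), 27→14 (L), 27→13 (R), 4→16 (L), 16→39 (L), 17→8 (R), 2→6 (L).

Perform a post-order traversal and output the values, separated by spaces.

6 26 21 14 39 1 11 16 31 4 29 22 15 8 17 13 27 2

Post-order visits the left subtree, then the right subtree, then the node.
At 2: go left to 6.
  6 is a leaf — visit 6.
At 2: go right to 27.
  At 27: go left to 14.
    At 14: no left child.
    At 14: go right to 21.
      At 21: go left to 26.
        26 is a leaf — visit 26.
      At 21: no right child.
      Visit 21.
    Visit 14.
  At 27: go right to 13.
    At 13: go left to 4.
      At 4: go left to 16.
        At 16: go left to 39.
          39 is a leaf — visit 39.
        At 16: go right to 11.
          At 11: no left child.
          At 11: go right to 1.
            1 is a leaf — visit 1.
          Visit 11.
        Visit 16.
      At 4: go right to 31.
        31 is a leaf — visit 31.
      Visit 4.
    At 13: go right to 17.
      At 17: go left to 15.
        At 15: go left to 22.
          At 22: go left to 29.
            29 is a leaf — visit 29.
          At 22: no right child.
          Visit 22.
        At 15: no right child.
        Visit 15.
      At 17: go right to 8.
        8 is a leaf — visit 8.
      Visit 17.
    Visit 13.
  Visit 27.
Visit 2.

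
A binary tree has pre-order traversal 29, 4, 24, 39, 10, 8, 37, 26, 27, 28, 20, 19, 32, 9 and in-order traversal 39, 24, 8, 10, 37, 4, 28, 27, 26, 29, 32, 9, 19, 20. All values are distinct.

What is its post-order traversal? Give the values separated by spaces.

39 8 37 10 24 28 27 26 4 9 32 19 20 29

The first element of pre-order is the root; it splits in-order into left and right subtrees.
Root 29: left subtree has 9 nodes {39, 24, 8, 10, 37, 4, 28, 27, 26}, right has 4 {32, 9, 19, 20}.
  Root 4: left subtree has 5 nodes {39, 24, 8, 10, 37}, right has 3 {28, 27, 26}.
    Root 24: left subtree has 1 node {39}, right has 3 {8, 10, 37}.
      Root 10: left subtree has 1 node {8}, right has 1 {37}.
    Root 26: left subtree has 2 nodes {28, 27}, right has 0 { }.
      Root 27: left subtree has 1 node {28}, right has 0 { }.
  Root 20: left subtree has 3 nodes {32, 9, 19}, right has 0 { }.
    Root 19: left subtree has 2 nodes {32, 9}, right has 0 { }.
      Root 32: left subtree has 0 nodes { }, right has 1 {9}.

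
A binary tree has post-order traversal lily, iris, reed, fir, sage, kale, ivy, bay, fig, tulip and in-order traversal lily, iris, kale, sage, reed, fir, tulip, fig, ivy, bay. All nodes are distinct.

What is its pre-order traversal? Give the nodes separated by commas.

tulip, kale, iris, lily, sage, fir, reed, fig, bay, ivy

The last element of post-order is the root; it splits in-order into left and right subtrees.
Root tulip: left subtree has 6 nodes {lily, iris, kale, sage, reed, fir}, right has 3 {fig, ivy, bay}.
  Root kale: left subtree has 2 nodes {lily, iris}, right has 3 {sage, reed, fir}.
    Root iris: left subtree has 1 node {lily}, right has 0 { }.
    Root sage: left subtree has 0 nodes { }, right has 2 {reed, fir}.
      Root fir: left subtree has 1 node {reed}, right has 0 { }.
  Root fig: left subtree has 0 nodes { }, right has 2 {ivy, bay}.
    Root bay: left subtree has 1 node {ivy}, right has 0 { }.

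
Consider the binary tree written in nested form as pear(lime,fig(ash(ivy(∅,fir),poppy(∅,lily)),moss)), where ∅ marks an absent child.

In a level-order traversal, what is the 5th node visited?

Level-order visits nodes level by level from the root, left to right within each level.
Level 0: pear
Level 1: lime, fig
Level 2: ash, moss
Level 3: ivy, poppy
Level 4: fir, lily
Full level-order sequence: pear, lime, fig, ash, moss, ivy, poppy, fir, lily.

moss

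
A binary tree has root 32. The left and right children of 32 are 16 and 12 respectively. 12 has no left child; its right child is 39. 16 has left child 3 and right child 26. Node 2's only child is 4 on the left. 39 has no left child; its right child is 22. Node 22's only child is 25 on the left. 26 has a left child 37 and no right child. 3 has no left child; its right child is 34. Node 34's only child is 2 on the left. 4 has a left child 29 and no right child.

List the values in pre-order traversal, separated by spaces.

Pre-order visits the node, then its left subtree, then its right subtree.
Visit 32.
At 32: go left to 16.
  Visit 16.
  At 16: go left to 3.
    Visit 3.
    At 3: no left child.
    At 3: go right to 34.
      Visit 34.
      At 34: go left to 2.
        Visit 2.
        At 2: go left to 4.
          Visit 4.
          At 4: go left to 29.
            29 is a leaf — visit 29.
          At 4: no right child.
        At 2: no right child.
      At 34: no right child.
  At 16: go right to 26.
    Visit 26.
    At 26: go left to 37.
      37 is a leaf — visit 37.
    At 26: no right child.
At 32: go right to 12.
  Visit 12.
  At 12: no left child.
  At 12: go right to 39.
    Visit 39.
    At 39: no left child.
    At 39: go right to 22.
      Visit 22.
      At 22: go left to 25.
        25 is a leaf — visit 25.
      At 22: no right child.

32 16 3 34 2 4 29 26 37 12 39 22 25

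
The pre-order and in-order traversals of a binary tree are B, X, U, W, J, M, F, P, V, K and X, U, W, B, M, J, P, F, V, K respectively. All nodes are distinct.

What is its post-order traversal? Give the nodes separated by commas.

W, U, X, M, P, K, V, F, J, B

The first element of pre-order is the root; it splits in-order into left and right subtrees.
Root B: left subtree has 3 nodes {X, U, W}, right has 6 {M, J, P, F, V, K}.
  Root X: left subtree has 0 nodes { }, right has 2 {U, W}.
    Root U: left subtree has 0 nodes { }, right has 1 {W}.
  Root J: left subtree has 1 node {M}, right has 4 {P, F, V, K}.
    Root F: left subtree has 1 node {P}, right has 2 {V, K}.
      Root V: left subtree has 0 nodes { }, right has 1 {K}.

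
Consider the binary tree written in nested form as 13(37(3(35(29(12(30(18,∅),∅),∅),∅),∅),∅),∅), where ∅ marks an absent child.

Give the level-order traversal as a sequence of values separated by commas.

Level-order visits nodes level by level from the root, left to right within each level.
Level 0: 13
Level 1: 37
Level 2: 3
Level 3: 35
Level 4: 29
Level 5: 12
Level 6: 30
Level 7: 18

13, 37, 3, 35, 29, 12, 30, 18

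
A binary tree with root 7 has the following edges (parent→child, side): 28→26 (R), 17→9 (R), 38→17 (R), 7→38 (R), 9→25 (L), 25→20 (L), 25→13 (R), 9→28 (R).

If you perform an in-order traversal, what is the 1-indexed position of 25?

In-order visits the left subtree, then the node, then the right subtree.
At 7: no left child.
Visit 7.
At 7: go right to 38.
  At 38: no left child.
  Visit 38.
  At 38: go right to 17.
    At 17: no left child.
    Visit 17.
    At 17: go right to 9.
      At 9: go left to 25.
        At 25: go left to 20.
          20 is a leaf — visit 20.
        Visit 25.
        At 25: go right to 13.
          13 is a leaf — visit 13.
      Visit 9.
      At 9: go right to 28.
        At 28: no left child.
        Visit 28.
        At 28: go right to 26.
          26 is a leaf — visit 26.
Full in-order sequence: 7, 38, 17, 20, 25, 13, 9, 28, 26.

5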